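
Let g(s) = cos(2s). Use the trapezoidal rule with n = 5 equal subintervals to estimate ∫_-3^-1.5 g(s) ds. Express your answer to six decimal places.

-0.203922

Δs = (-1.5 − (-3))/5 = 0.3.
g(-3) ≈ 0.960170, g(-2.7) ≈ 0.634693, g(-2.4) ≈ 0.087499, g(-2.1) ≈ -0.490261, g(-1.8) ≈ -0.896758, g(-1.5) ≈ -0.989992.
T_5 = (Δs/2)·[g(s_0) + 2g(s_1) + ... + 2g(s_{4}) + g(s_5)].
Sum ≈ -0.203922.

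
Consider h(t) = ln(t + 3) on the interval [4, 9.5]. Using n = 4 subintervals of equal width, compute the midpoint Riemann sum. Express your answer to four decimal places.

12.4552

Δt = (9.5 − 4)/4 = 1.375.
Midpoints: 4.6875, 6.0625, 7.4375, 8.8125.
h(4.6875) ≈ 2.0396, h(6.0625) ≈ 2.2041, h(7.4375) ≈ 2.3454, h(8.8125) ≈ 2.4692.
Sum = Δt · [h(4.6875) + h(6.0625) + h(7.4375) + h(8.8125)].
Sum ≈ 12.4552.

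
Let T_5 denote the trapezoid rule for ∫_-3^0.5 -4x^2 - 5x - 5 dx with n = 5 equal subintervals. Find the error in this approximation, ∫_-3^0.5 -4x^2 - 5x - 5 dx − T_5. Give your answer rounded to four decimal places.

Exact integral: ∫_-3^0.5 f(x) dx ≈ -31.791667.
T_5 = -32.935.
Error ≈ -31.791667 − (-32.935) ≈ 1.1433.

1.1433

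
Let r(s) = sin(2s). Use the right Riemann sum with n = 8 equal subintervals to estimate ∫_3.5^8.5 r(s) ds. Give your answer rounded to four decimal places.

Δs = (8.5 − 3.5)/8 = 0.625.
Right endpoints: 4.125, 4.75, 5.375, 6, 6.625, 7.25, 7.875, 8.5.
r(4.125) ≈ 0.9226, r(4.75) ≈ -0.0752, r(5.375) ≈ -0.9700, r(6) ≈ -0.5366, r(6.625) ≈ 0.6316, r(7.25) ≈ 0.9349, r(7.875) ≈ -0.0420, r(8.5) ≈ -0.9614.
Sum = Δs · [r(4.125) + r(4.75) + r(5.375) + ...].
Sum ≈ -0.0600.

-0.0600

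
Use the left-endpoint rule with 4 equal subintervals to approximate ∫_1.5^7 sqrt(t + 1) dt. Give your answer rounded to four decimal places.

Δt = (7 − 1.5)/4 = 1.375.
Left endpoints: 1.5, 2.875, 4.25, 5.625.
f(1.5) ≈ 1.5811, f(2.875) ≈ 1.9685, f(4.25) ≈ 2.2913, f(5.625) ≈ 2.5739.
Sum = Δt · [f(1.5) + f(2.875) + f(4.25) + f(5.625)].
Sum ≈ 11.5704.

11.5704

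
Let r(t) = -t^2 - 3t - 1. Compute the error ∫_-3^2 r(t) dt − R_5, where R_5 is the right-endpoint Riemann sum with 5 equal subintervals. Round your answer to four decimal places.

5.8333

Exact integral: ∫_-3^2 r(t) dt ≈ -9.166667.
R_5 = -15.
Error ≈ -9.166667 − (-15) ≈ 5.8333.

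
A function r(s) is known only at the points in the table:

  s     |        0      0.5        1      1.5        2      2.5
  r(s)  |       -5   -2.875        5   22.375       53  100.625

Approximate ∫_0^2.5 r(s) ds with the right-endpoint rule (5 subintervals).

89.0625

Δs = 0.5.
Sum = 0.5·[(-2.875) + 5 + 22.375 + 53 + 100.625] = 89.0625.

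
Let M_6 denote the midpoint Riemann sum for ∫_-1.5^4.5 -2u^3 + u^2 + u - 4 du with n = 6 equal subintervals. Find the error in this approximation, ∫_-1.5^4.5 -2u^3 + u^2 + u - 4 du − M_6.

Exact integral: ∫_-1.5^4.5 f(u) du = -186.
M_6 = -182.
Error = -186 − (-182) = -4.

-4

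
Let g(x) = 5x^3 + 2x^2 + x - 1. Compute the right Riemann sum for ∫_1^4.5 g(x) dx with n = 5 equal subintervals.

Δx = (4.5 − 1)/5 = 0.7.
Right endpoints: 1.7, 2.4, 3.1, 3.8, 4.5.
g(1.7) = 31.045, g(2.4) = 82.04, g(3.1) = 170.275, g(3.8) = 306.04, g(4.5) = 499.625.
Sum = Δx · [g(1.7) + g(2.4) + g(3.1) + g(3.8) + g(4.5)].
Sum = 762.3175.

762.3175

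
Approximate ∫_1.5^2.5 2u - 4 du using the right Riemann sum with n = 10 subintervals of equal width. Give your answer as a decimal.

0.1

Δu = (2.5 − 1.5)/10 = 0.1.
Right endpoints: 1.6, 1.7, 1.8, 1.9, 2, 2.1, 2.2, 2.3, 2.4, 2.5.
f(1.6) = -0.8, f(1.7) = -0.6, f(1.8) = -0.4, f(1.9) = -0.2, f(2) = 0, f(2.1) = 0.2, f(2.2) = 0.4, f(2.3) = 0.6, f(2.4) = 0.8, f(2.5) = 1.
Sum = Δu · [f(1.6) + f(1.7) + f(1.8) + ...].
Sum = 0.1.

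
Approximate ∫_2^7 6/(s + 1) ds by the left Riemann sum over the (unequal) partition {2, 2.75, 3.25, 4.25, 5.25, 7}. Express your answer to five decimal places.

6.53462

Subinterval widths: 0.75, 0.5, 1, 1, 1.75.
Left endpoints: 2, 2.75, 3.25, 4.25, 5.25.
f(2) = 2, f(2.75) = 1.6, f(3.25) = 24/17, f(4.25) = 8/7, f(5.25) = 0.96.
Sum = Σ Δs_i · f(s_i).
Sum ≈ 6.53462.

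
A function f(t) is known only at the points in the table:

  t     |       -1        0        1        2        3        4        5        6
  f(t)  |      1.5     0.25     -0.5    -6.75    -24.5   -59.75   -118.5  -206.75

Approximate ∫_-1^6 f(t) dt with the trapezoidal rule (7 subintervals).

-312.375

Δt = 1.
T_7 = (1/2)·[1.5 + 2·0.25 + 2·(-0.5) + 2·(-6.75) + 2·(-24.5) + 2·(-59.75) + 2·(-118.5) + (-206.75)] = -312.375.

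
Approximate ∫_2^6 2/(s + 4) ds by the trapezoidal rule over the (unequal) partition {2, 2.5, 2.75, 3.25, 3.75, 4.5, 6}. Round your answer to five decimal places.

1.02376

Subinterval widths: 0.5, 0.25, 0.5, 0.5, 0.75, 1.5.
f(2) = 1/3, f(2.5) = 4/13, f(2.75) = 8/27, f(3.25) = 8/29, f(3.75) = 8/31, f(4.5) = 4/17, f(6) = 0.2.
On each subinterval the trapezoid contributes (Δs_i/2)·[f(s_{i-1}) + f(s_i)].
Sum ≈ 1.02376.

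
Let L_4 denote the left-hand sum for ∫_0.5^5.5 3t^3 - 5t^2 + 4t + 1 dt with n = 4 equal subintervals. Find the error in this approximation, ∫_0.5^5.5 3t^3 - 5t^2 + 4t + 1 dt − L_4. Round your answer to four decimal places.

201.8229

Exact integral: ∫_0.5^5.5 f(t) dt ≈ 474.166667.
L_4 = 272.34375.
Error ≈ 474.166667 − 272.34375 ≈ 201.8229.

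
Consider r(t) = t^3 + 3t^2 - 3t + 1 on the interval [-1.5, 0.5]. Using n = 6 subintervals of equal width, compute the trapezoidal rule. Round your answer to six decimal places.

7.305556

Δt = (0.5 − (-1.5))/6 = 1/3.
r(-1.5) = 8.875, r(-7/6) = 1511/216, r(-5/6) = 1081/216, r(-0.5) = 3.125, r(-1/6) = 341/216, r(1/6) = 127/216, r(0.5) = 0.375.
T_6 = (Δt/2)·[r(t_0) + 2r(t_1) + ... + 2r(t_{5}) + r(t_6)].
Sum ≈ 7.305556.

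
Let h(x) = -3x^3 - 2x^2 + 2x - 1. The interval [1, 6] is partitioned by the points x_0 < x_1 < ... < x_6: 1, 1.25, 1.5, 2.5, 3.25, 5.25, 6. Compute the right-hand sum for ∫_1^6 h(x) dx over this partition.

-1640.578125

Subinterval widths: 0.25, 0.25, 1, 0.75, 2, 0.75.
Right endpoints: 1.25, 1.5, 2.5, 3.25, 5.25, 6.
h(1.25) = -7.484375, h(1.5) = -12.625, h(2.5) = -55.375, h(3.25) = -118.609375, h(5.25) = -479.734375, h(6) = -709.
Sum = Σ Δx_i · h(x_i).
Sum = -1640.578125.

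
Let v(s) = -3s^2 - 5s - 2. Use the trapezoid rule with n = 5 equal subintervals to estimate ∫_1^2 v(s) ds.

-16.52

Δs = (2 − 1)/5 = 0.2.
v(1) = -10, v(1.2) = -12.32, v(1.4) = -14.88, v(1.6) = -17.68, v(1.8) = -20.72, v(2) = -24.
T_5 = (Δs/2)·[v(s_0) + 2v(s_1) + ... + 2v(s_{4}) + v(s_5)].
Sum = -16.52.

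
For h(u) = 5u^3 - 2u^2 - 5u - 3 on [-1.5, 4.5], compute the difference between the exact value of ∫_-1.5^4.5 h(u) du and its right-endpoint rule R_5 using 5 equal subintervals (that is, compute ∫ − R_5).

Exact integral: ∫_-1.5^4.5 h(u) du = 380.25.
R_5 = 653.67.
Error = 380.25 − 653.67 = -273.42.

-273.42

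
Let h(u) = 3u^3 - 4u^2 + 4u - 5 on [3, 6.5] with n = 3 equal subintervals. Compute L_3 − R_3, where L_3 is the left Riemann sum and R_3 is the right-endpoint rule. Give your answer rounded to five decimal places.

-727.85417

L_3 ≈ 663.7199074.
R_3 ≈ 1391.5740741.
L_3 − R_3 ≈ -727.85417.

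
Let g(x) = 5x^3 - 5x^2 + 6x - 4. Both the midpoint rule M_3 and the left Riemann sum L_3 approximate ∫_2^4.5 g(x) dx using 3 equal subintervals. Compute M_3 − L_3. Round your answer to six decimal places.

M_3 ≈ 386.45688657.
L_3 ≈ 259.87268519.
M_3 − L_3 ≈ 126.584201.

126.584201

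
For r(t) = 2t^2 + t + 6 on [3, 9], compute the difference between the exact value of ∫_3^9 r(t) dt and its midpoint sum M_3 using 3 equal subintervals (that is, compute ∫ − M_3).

4

Exact integral: ∫_3^9 r(t) dt = 540.
M_3 = 536.
Error = 540 − 536 = 4.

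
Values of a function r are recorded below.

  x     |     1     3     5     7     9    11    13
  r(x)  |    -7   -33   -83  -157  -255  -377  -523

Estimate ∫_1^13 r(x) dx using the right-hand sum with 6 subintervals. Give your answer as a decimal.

Δx = 2.
Sum = 2·[(-33) + (-83) + (-157) + (-255) + (-377) + (-523)] = -2856.

-2856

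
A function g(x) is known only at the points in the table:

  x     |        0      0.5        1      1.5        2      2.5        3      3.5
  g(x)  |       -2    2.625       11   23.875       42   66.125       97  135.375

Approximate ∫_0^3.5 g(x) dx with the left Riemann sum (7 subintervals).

120.3125

Δx = 0.5.
Sum = 0.5·[(-2) + 2.625 + 11 + 23.875 + 42 + 66.125 + 97] = 120.3125.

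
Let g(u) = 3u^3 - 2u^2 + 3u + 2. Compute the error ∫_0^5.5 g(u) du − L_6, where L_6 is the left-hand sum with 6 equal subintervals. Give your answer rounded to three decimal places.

Exact integral: ∫_0^5.5 g(u) du ≈ 631.75521.
L_6 ≈ 440.67954.
Error ≈ 631.75521 − 440.67954 ≈ 191.076.

191.076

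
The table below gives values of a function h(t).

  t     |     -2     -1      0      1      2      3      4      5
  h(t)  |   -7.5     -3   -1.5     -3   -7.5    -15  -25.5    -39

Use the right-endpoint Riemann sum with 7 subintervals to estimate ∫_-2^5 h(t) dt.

Δt = 1.
Sum = 1·[(-3) + (-1.5) + (-3) + (-7.5) + (-15) + (-25.5) + (-39)] = -94.5.

-94.5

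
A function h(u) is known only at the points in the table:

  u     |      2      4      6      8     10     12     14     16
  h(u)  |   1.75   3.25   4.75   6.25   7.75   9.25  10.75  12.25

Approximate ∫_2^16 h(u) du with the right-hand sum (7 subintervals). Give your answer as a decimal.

108.5

Δu = 2.
Sum = 2·[3.25 + 4.75 + 6.25 + 7.75 + 9.25 + 10.75 + 12.25] = 108.5.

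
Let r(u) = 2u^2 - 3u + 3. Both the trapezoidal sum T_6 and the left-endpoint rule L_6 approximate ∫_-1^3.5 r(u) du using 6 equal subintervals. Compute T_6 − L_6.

3.375

T_6 = 26.71875.
L_6 = 23.34375.
T_6 − L_6 = 3.375.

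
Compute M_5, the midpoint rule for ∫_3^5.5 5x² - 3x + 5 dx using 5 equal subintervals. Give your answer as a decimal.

Δx = (5.5 − 3)/5 = 0.5.
Midpoints: 3.25, 3.75, 4.25, 4.75, 5.25.
f(3.25) = 48.0625, f(3.75) = 64.0625, f(4.25) = 82.5625, f(4.75) = 103.5625, f(5.25) = 127.0625.
Sum = Δx · [f(3.25) + f(3.75) + f(4.25) + f(4.75) + f(5.25)].
Sum = 212.65625.

212.65625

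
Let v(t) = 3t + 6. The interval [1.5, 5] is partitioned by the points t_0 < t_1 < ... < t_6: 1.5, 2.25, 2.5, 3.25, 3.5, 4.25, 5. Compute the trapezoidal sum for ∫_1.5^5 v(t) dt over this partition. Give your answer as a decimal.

55.125

Subinterval widths: 0.75, 0.25, 0.75, 0.25, 0.75, 0.75.
v(1.5) = 10.5, v(2.25) = 12.75, v(2.5) = 13.5, v(3.25) = 15.75, v(3.5) = 16.5, v(4.25) = 18.75, v(5) = 21.
On each subinterval the trapezoid contributes (Δt_i/2)·[v(t_{i-1}) + v(t_i)].
Sum = 55.125.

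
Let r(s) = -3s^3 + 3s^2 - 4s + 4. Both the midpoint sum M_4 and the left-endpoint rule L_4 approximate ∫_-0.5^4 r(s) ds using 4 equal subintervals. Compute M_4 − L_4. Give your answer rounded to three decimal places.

-73.604

M_4 ≈ -135.27686.
L_4 ≈ -61.67285.
M_4 − L_4 ≈ -73.604.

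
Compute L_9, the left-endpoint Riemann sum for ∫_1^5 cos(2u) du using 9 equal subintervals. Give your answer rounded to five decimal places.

-0.58419

Δu = (5 − 1)/9 = 4/9.
Left endpoints: 1, 13/9, 17/9, 7/3, 25/9, 29/9, 11/3, 37/9, 41/9.
f(1) ≈ -0.41615, f(13/9) ≈ -0.96824, f(17/9) ≈ -0.80437, f(7/3) ≈ -0.04571, f(25/9) ≈ 0.74675, f(29/9) ≈ 0.98703, f(11/3) ≈ 0.49744, f(37/9) ≈ -0.35997, f(41/9) ≈ -0.95121.
Sum = Δu · [f(1) + f(13/9) + f(17/9) + ...].
Sum ≈ -0.58419.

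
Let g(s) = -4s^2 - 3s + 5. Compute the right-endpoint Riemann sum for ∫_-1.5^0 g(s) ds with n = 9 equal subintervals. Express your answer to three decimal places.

6.722

Δs = (0 − (-1.5))/9 = 1/6.
Right endpoints: -4/3, -7/6, -1, -5/6, -2/3, -0.5, -1/3, -1/6, 0.
g(-4/3) = 17/9, g(-7/6) = 55/18, g(-1) = 4, g(-5/6) = 85/18, g(-2/3) = 47/9, g(-0.5) = 5.5, g(-1/3) = 50/9, g(-1/6) = 97/18, g(0) = 5.
Sum = Δs · [g(-4/3) + g(-7/6) + g(-1) + ...].
Sum ≈ 6.722.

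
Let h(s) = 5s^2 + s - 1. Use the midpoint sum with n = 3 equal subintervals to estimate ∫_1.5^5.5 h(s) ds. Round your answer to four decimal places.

278.7037

Δs = (5.5 − 1.5)/3 = 4/3.
Midpoints: 13/6, 3.5, 29/6.
h(13/6) = 887/36, h(3.5) = 63.75, h(29/6) = 4343/36.
Sum = Δs · [h(13/6) + h(3.5) + h(29/6)].
Sum ≈ 278.7037.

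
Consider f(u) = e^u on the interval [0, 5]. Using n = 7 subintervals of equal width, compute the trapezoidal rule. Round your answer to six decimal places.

153.628069

Δu = (5 − 0)/7 = 5/7.
f(0) ≈ 1.000000, f(5/7) ≈ 2.042727, f(10/7) ≈ 4.172734, f(15/7) ≈ 8.523756, f(20/7) ≈ 17.411708, f(25/7) ≈ 35.567367, f(30/7) ≈ 72.654424, f(5) ≈ 148.413159.
T_7 = (Δu/2)·[f(u_0) + 2f(u_1) + ... + 2f(u_{6}) + f(u_7)].
Sum ≈ 153.628069.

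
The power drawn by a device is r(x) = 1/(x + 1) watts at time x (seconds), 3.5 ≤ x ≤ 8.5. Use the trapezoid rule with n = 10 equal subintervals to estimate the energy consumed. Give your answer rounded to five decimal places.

0.74801

Δx = (8.5 − 3.5)/10 = 0.5.
r(3.5) = 2/9, r(4) = 0.2, r(4.5) = 2/11, r(5) = 1/6, r(5.5) = 2/13, r(6) = 1/7, r(6.5) = 2/15, r(7) = 0.125, r(7.5) = 2/17, r(8) = 1/9, r(8.5) = 2/19.
T_10 = (Δx/2)·[r(x_0) + 2r(x_1) + ... + 2r(x_{9}) + r(x_10)].
Sum ≈ 0.74801.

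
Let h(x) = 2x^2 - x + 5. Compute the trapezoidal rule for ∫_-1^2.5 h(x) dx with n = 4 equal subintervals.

Δx = (2.5 − (-1))/4 = 0.875.
h(-1) = 8, h(-0.125) = 5.15625, h(0.75) = 5.375, h(1.625) = 8.65625, h(2.5) = 15.
T_4 = (Δx/2)·[h(x_0) + 2h(x_1) + 2h(x_2) + 2h(x_3) + h(x_4)].
Sum = 26.8515625.

26.8515625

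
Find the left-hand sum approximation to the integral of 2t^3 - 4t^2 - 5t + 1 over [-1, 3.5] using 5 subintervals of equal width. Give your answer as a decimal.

-14.58

Δt = (3.5 − (-1))/5 = 0.9.
Left endpoints: -1, -0.1, 0.8, 1.7, 2.6.
f(-1) = 0, f(-0.1) = 1.458, f(0.8) = -4.536, f(1.7) = -9.234, f(2.6) = -3.888.
Sum = Δt · [f(-1) + f(-0.1) + f(0.8) + f(1.7) + f(2.6)].
Sum = -14.58.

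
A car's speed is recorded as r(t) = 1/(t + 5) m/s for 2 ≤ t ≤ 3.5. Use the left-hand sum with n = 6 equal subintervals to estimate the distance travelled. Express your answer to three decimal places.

0.197

Δt = (3.5 − 2)/6 = 0.25.
Left endpoints: 2, 2.25, 2.5, 2.75, 3, 3.25.
r(2) = 1/7, r(2.25) = 4/29, r(2.5) = 2/15, r(2.75) = 4/31, r(3) = 0.125, r(3.25) = 4/33.
Sum = Δt · [r(2) + r(2.25) + r(2.5) + ...].
Sum ≈ 0.197.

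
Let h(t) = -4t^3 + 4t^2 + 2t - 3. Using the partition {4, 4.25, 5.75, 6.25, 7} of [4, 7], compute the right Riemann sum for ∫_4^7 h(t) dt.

-2266.015625

Subinterval widths: 0.25, 1.5, 0.5, 0.75.
Right endpoints: 4.25, 5.75, 6.25, 7.
h(4.25) = -229.3125, h(5.75) = -619.6875, h(6.25) = -810.8125, h(7) = -1165.
Sum = Σ Δt_i · h(t_i).
Sum = -2266.015625.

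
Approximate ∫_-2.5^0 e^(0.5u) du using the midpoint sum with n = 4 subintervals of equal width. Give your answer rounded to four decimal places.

Δu = (0 − (-2.5))/4 = 0.625.
Midpoints: -2.1875, -1.5625, -0.9375, -0.3125.
f(-2.1875) ≈ 0.3350, f(-1.5625) ≈ 0.4578, f(-0.9375) ≈ 0.6258, f(-0.3125) ≈ 0.8553.
Sum = Δu · [f(-2.1875) + f(-1.5625) + f(-0.9375) + f(-0.3125)].
Sum ≈ 1.4212.

1.4212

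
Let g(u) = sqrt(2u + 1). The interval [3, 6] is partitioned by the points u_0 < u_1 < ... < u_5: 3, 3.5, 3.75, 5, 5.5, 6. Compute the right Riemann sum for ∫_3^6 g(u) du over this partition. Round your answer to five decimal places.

9.82369

Subinterval widths: 0.5, 0.25, 1.25, 0.5, 0.5.
Right endpoints: 3.5, 3.75, 5, 5.5, 6.
g(3.5) ≈ 2.82843, g(3.75) ≈ 2.91548, g(5) ≈ 3.31662, g(5.5) ≈ 3.46410, g(6) ≈ 3.60555.
Sum = Σ Δu_i · g(u_i).
Sum ≈ 9.82369.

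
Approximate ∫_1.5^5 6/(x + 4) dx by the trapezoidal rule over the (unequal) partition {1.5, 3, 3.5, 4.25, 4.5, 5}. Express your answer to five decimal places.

Subinterval widths: 1.5, 0.5, 0.75, 0.25, 0.5.
f(1.5) = 12/11, f(3) = 6/7, f(3.5) = 0.8, f(4.25) = 8/11, f(4.5) = 12/17, f(5) = 2/3.
On each subinterval the trapezoid contributes (Δx_i/2)·[f(x_{i-1}) + f(x_i)].
Sum ≈ 2.97033.

2.97033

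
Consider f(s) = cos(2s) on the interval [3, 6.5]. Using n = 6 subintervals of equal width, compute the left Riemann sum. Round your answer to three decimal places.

Δs = (6.5 − 3)/6 = 7/12.
Left endpoints: 3, 43/12, 25/6, 4.75, 16/3, 71/12.
f(3) ≈ 0.960, f(43/12) ≈ 0.634, f(25/6) ≈ -0.461, f(4.75) ≈ -0.997, f(16/3) ≈ -0.323, f(71/12) ≈ 0.743.
Sum = Δs · [f(3) + f(43/12) + f(25/6) + ...].
Sum ≈ 0.325.

0.325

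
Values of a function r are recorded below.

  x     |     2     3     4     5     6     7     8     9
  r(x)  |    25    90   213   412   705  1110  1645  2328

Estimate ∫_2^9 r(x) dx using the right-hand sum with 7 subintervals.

6503

Δx = 1.
Sum = 1·[90 + 213 + 412 + 705 + 1110 + 1645 + 2328] = 6503.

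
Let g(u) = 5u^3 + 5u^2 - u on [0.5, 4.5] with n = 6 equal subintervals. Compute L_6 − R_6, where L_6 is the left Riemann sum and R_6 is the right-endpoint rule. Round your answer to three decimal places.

L_6 ≈ 483.09259.
R_6 ≈ 850.42593.
L_6 − R_6 ≈ -367.333.

-367.333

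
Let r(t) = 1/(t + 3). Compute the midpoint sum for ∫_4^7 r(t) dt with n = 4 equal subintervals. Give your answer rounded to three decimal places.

Δt = (7 − 4)/4 = 0.75.
Midpoints: 4.375, 5.125, 5.875, 6.625.
r(4.375) = 8/59, r(5.125) = 8/65, r(5.875) = 8/71, r(6.625) = 8/77.
Sum = Δt · [r(4.375) + r(5.125) + r(5.875) + r(6.625)].
Sum ≈ 0.356.

0.356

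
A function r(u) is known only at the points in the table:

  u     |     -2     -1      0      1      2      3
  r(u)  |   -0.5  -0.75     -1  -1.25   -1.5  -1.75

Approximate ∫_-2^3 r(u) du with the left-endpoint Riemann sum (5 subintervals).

Δu = 1.
Sum = 1·[(-0.5) + (-0.75) + (-1) + (-1.25) + (-1.5)] = -5.

-5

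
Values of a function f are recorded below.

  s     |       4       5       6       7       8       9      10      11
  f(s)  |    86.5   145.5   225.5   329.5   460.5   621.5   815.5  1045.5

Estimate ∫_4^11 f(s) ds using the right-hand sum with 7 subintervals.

Δs = 1.
Sum = 1·[145.5 + 225.5 + 329.5 + 460.5 + 621.5 + 815.5 + 1045.5] = 3643.5.

3643.5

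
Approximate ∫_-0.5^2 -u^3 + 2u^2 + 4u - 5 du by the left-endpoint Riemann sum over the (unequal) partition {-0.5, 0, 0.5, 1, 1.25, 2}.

Subinterval widths: 0.5, 0.5, 0.5, 0.25, 0.75.
Left endpoints: -0.5, 0, 0.5, 1, 1.25.
f(-0.5) = -6.375, f(0) = -5, f(0.5) = -2.625, f(1) = 0, f(1.25) = 1.171875.
Sum = Σ Δu_i · f(u_i).
Sum = -6.12109375.

-6.12109375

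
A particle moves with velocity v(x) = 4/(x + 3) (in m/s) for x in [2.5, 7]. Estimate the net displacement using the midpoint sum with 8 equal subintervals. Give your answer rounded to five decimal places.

2.39013

Δx = (7 − 2.5)/8 = 0.5625.
Midpoints: 2.78125, 3.34375, 3.90625, 4.46875, 5.03125, 5.59375, 6.15625, 6.71875.
v(2.78125) = 128/185, v(3.34375) = 128/203, v(3.90625) = 128/221, v(4.46875) = 128/239, v(5.03125) = 128/257, v(5.59375) = 128/275, v(6.15625) = 128/293, v(6.71875) = 128/311.
Sum = Δx · [v(2.78125) + v(3.34375) + v(3.90625) + ...].
Sum ≈ 2.39013.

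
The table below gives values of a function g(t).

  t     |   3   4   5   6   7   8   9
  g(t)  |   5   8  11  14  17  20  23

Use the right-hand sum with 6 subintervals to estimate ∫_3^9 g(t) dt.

Δt = 1.
Sum = 1·[8 + 11 + 14 + 17 + 20 + 23] = 93.

93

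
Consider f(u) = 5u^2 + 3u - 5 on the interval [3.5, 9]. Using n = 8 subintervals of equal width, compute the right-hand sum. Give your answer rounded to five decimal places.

Δu = (9 − 3.5)/8 = 0.6875.
Right endpoints: 4.1875, 4.875, 5.5625, 6.25, 6.9375, 7.625, 8.3125, 9.
f(4.1875) = 95.23828125, f(4.875) = 128.453125, f(5.5625) = 166.39453125, f(6.25) = 209.0625, f(6.9375) = 256.45703125, f(7.625) = 308.578125, f(8.3125) = 365.42578125, f(9) = 427.
Sum = Δu · [f(4.1875) + f(4.875) + f(5.5625) + ...].
Sum ≈ 1345.16895.

1345.16895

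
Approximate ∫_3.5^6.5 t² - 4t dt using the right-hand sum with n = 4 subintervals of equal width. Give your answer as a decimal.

24.28125

Δt = (6.5 − 3.5)/4 = 0.75.
Right endpoints: 4.25, 5, 5.75, 6.5.
f(4.25) = 1.0625, f(5) = 5, f(5.75) = 10.0625, f(6.5) = 16.25.
Sum = Δt · [f(4.25) + f(5) + f(5.75) + f(6.5)].
Sum = 24.28125.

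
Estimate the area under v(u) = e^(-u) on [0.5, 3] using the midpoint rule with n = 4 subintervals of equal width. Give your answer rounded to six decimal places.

Δu = (3 − 0.5)/4 = 0.625.
Midpoints: 0.8125, 1.4375, 2.0625, 2.6875.
v(0.8125) ≈ 0.443747, v(1.4375) ≈ 0.237521, v(2.0625) ≈ 0.127136, v(2.6875) ≈ 0.068051.
Sum = Δu · [v(0.8125) + v(1.4375) + v(2.0625) + v(2.6875)].
Sum ≈ 0.547784.

0.547784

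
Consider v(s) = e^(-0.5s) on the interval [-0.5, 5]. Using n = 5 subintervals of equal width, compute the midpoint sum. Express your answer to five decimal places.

2.37385

Δs = (5 − (-0.5))/5 = 1.1.
Midpoints: 0.05, 1.15, 2.25, 3.35, 4.45.
v(0.05) ≈ 0.97531, v(1.15) ≈ 0.56270, v(2.25) ≈ 0.32465, v(3.35) ≈ 0.18731, v(4.45) ≈ 0.10807.
Sum = Δs · [v(0.05) + v(1.15) + v(2.25) + v(3.35) + v(4.45)].
Sum ≈ 2.37385.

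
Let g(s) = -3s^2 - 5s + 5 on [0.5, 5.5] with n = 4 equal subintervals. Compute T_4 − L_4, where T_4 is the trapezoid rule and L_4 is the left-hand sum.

-71.875

T_4 = -220.15625.
L_4 = -148.28125.
T_4 − L_4 = -71.875.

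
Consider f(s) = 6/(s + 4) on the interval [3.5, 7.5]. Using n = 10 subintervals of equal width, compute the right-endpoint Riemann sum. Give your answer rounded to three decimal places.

Δs = (7.5 − 3.5)/10 = 0.4.
Right endpoints: 3.9, 4.3, 4.7, 5.1, 5.5, 5.9, 6.3, 6.7, 7.1, 7.5.
f(3.9) = 60/79, f(4.3) = 60/83, f(4.7) = 20/29, f(5.1) = 60/91, f(5.5) = 12/19, f(5.9) = 20/33, f(6.3) = 60/103, f(6.7) = 60/107, f(7.1) = 20/37, f(7.5) = 12/23.
Sum = Δs · [f(3.9) + f(4.3) + f(4.7) + ...].
Sum ≈ 2.510.

2.510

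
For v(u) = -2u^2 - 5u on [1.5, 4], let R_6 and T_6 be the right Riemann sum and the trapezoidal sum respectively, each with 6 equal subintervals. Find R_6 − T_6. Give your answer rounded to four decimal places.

R_6 ≈ -83.269676.
T_6 ≈ -74.936343.
R_6 − T_6 ≈ -8.3333.

-8.3333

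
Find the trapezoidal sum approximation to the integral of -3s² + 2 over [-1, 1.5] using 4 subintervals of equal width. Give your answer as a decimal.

0.13671875

Δs = (1.5 − (-1))/4 = 0.625.
f(-1) = -1, f(-0.375) = 1.578125, f(0.25) = 1.8125, f(0.875) = -0.296875, f(1.5) = -4.75.
T_4 = (Δs/2)·[f(s_0) + 2f(s_1) + 2f(s_2) + 2f(s_3) + f(s_4)].
Sum = 0.13671875.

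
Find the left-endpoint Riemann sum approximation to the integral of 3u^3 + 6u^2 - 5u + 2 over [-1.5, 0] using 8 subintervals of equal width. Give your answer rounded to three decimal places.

12.591

Δu = (0 − (-1.5))/8 = 0.1875.
Left endpoints: -1.5, -1.3125, -1.125, -0.9375, -0.75, -0.5625, -0.375, -0.1875.
f(-1.5) = 12.875, f(-1.3125) = 49625/4096, f(-1.125) = 5605/512, f(-0.9375) = 38867/4096, f(-0.75) = 7.859375, f(-0.5625) = 25301/4096, f(-0.375) = 2335/512, f(-0.1875) = 12815/4096.
Sum = Δu · [f(-1.5) + f(-1.3125) + f(-1.125) + ...].
Sum ≈ 12.591.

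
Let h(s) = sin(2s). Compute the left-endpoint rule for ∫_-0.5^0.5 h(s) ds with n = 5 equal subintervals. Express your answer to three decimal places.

Δs = (0.5 − (-0.5))/5 = 0.2.
Left endpoints: -0.5, -0.3, -0.1, 0.1, 0.3.
h(-0.5) ≈ -0.841, h(-0.3) ≈ -0.565, h(-0.1) ≈ -0.199, h(0.1) ≈ 0.199, h(0.3) ≈ 0.565.
Sum = Δs · [h(-0.5) + h(-0.3) + h(-0.1) + h(0.1) + h(0.3)].
Sum ≈ -0.168.

-0.168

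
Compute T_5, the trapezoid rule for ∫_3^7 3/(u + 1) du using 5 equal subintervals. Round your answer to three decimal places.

2.087

Δu = (7 − 3)/5 = 0.8.
f(3) = 0.75, f(3.8) = 0.625, f(4.6) = 15/28, f(5.4) = 0.46875, f(6.2) = 5/12, f(7) = 0.375.
T_5 = (Δu/2)·[f(u_0) + 2f(u_1) + ... + 2f(u_{4}) + f(u_5)].
Sum ≈ 2.087.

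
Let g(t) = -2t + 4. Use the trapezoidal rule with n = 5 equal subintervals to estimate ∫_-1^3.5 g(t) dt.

6.75

Δt = (3.5 − (-1))/5 = 0.9.
g(-1) = 6, g(-0.1) = 4.2, g(0.8) = 2.4, g(1.7) = 0.6, g(2.6) = -1.2, g(3.5) = -3.
T_5 = (Δt/2)·[g(t_0) + 2g(t_1) + ... + 2g(t_{4}) + g(t_5)].
Sum = 6.75.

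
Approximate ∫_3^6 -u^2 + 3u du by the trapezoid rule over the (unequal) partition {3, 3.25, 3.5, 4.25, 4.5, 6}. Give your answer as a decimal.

-23.140625

Subinterval widths: 0.25, 0.25, 0.75, 0.25, 1.5.
f(3) = 0, f(3.25) = -0.8125, f(3.5) = -1.75, f(4.25) = -5.3125, f(4.5) = -6.75, f(6) = -18.
On each subinterval the trapezoid contributes (Δu_i/2)·[f(u_{i-1}) + f(u_i)].
Sum = -23.140625.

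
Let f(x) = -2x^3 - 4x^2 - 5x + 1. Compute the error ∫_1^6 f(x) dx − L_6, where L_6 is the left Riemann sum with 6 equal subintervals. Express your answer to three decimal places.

Exact integral: ∫_1^6 f(x) dx ≈ -1016.66667.
L_6 ≈ -783.21759.
Error ≈ -1016.66667 − (-783.21759) ≈ -233.449.

-233.449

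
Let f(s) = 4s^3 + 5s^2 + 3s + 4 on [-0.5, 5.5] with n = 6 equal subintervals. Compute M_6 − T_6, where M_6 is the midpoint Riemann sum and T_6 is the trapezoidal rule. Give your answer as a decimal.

-52.5

M_6 = 1244.
T_6 = 1296.5.
M_6 − T_6 = -52.5.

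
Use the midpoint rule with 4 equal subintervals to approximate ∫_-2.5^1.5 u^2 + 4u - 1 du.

Δu = (1.5 − (-2.5))/4 = 1.
Midpoints: -2, -1, 0, 1.
f(-2) = -5, f(-1) = -4, f(0) = -1, f(1) = 4.
Sum = Δu · [f(-2) + f(-1) + f(0) + f(1)].
Sum = -6.

-6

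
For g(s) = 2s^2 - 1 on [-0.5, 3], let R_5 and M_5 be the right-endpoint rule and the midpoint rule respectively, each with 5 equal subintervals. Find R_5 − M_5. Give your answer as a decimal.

6.9825

R_5 = 21.28.
M_5 = 14.2975.
R_5 − M_5 = 6.9825.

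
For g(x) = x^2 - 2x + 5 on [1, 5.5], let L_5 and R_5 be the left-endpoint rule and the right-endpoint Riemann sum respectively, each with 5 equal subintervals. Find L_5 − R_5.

L_5 = 39.87.
R_5 = 58.095.
L_5 − R_5 = -18.225.

-18.225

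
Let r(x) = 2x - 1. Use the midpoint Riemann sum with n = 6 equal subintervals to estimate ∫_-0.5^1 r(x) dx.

-0.75

Δx = (1 − (-0.5))/6 = 0.25.
Midpoints: -0.375, -0.125, 0.125, 0.375, 0.625, 0.875.
r(-0.375) = -1.75, r(-0.125) = -1.25, r(0.125) = -0.75, r(0.375) = -0.25, r(0.625) = 0.25, r(0.875) = 0.75.
Sum = Δx · [r(-0.375) + r(-0.125) + r(0.125) + ...].
Sum = -0.75.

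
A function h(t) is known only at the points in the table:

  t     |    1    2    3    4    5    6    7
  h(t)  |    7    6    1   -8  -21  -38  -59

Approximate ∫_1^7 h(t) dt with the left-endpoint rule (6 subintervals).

Δt = 1.
Sum = 1·[7 + 6 + 1 + (-8) + (-21) + (-38)] = -53.

-53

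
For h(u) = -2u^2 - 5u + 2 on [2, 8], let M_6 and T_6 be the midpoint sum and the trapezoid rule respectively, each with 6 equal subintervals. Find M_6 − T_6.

M_6 = -473.
T_6 = -476.
M_6 − T_6 = 3.

3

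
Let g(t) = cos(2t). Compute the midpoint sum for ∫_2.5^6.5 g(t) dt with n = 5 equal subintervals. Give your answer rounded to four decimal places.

Δt = (6.5 − 2.5)/5 = 0.8.
Midpoints: 2.9, 3.7, 4.5, 5.3, 6.1.
g(2.9) ≈ 0.8855, g(3.7) ≈ 0.4385, g(4.5) ≈ -0.9111, g(5.3) ≈ -0.3853, g(6.1) ≈ 0.9336.
Sum = Δt · [g(2.9) + g(3.7) + g(4.5) + g(5.3) + g(6.1)].
Sum ≈ 0.7690.

0.7690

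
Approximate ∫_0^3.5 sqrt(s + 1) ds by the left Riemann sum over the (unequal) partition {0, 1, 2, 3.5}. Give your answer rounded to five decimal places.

5.01229

Subinterval widths: 1, 1, 1.5.
Left endpoints: 0, 1, 2.
f(0) ≈ 1.00000, f(1) ≈ 1.41421, f(2) ≈ 1.73205.
Sum = Σ Δs_i · f(s_i).
Sum ≈ 5.01229.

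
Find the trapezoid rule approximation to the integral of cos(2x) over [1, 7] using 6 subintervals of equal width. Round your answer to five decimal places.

Δx = (7 − 1)/6 = 1.
f(1) ≈ -0.41615, f(2) ≈ -0.65364, f(3) ≈ 0.96017, f(4) ≈ -0.14550, f(5) ≈ -0.83907, f(6) ≈ 0.84385, f(7) ≈ 0.13674.
T_6 = (Δx/2)·[f(x_0) + 2f(x_1) + ... + 2f(x_{5}) + f(x_6)].
Sum ≈ 0.02610.

0.02610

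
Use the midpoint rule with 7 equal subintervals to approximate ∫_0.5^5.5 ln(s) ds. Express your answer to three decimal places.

Δs = (5.5 − 0.5)/7 = 5/7.
Midpoints: 6/7, 11/7, 16/7, 3, 26/7, 31/7, 36/7.
f(6/7) ≈ -0.154, f(11/7) ≈ 0.452, f(16/7) ≈ 0.827, f(3) ≈ 1.099, f(26/7) ≈ 1.312, f(31/7) ≈ 1.488, f(36/7) ≈ 1.638.
Sum = Δs · [f(6/7) + f(11/7) + f(16/7) + ...].
Sum ≈ 4.758.

4.758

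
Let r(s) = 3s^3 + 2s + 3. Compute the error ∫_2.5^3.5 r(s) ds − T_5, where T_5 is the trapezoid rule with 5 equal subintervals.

Exact integral: ∫_2.5^3.5 r(s) ds = 92.25.
T_5 = 92.43.
Error = 92.25 − 92.43 = -0.18.

-0.18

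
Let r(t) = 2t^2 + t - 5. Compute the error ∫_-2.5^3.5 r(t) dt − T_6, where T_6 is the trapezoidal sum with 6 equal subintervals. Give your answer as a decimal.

-2

Exact integral: ∫_-2.5^3.5 r(t) dt = 12.
T_6 = 14.
Error = 12 − 14 = -2.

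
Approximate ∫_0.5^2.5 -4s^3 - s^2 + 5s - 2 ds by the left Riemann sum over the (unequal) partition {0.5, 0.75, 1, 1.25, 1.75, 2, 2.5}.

-21.6875

Subinterval widths: 0.25, 0.25, 0.25, 0.5, 0.25, 0.5.
Left endpoints: 0.5, 0.75, 1, 1.25, 1.75, 2.
f(0.5) = -0.25, f(0.75) = -0.5, f(1) = -2, f(1.25) = -5.125, f(1.75) = -17.75, f(2) = -28.
Sum = Σ Δs_i · f(s_i).
Sum = -21.6875.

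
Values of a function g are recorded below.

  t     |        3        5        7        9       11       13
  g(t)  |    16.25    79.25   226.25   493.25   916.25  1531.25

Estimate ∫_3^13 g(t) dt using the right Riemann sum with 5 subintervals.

Δt = 2.
Sum = 2·[79.25 + 226.25 + 493.25 + 916.25 + 1531.25] = 6492.5.

6492.5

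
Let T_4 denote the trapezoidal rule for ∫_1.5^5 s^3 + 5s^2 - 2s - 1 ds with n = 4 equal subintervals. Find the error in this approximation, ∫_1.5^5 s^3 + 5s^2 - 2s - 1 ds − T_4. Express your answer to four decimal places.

Exact integral: ∫_1.5^5 f(s) ds ≈ 331.442708.
T_4 ≈ 338.030273.
Error ≈ 331.442708 − 338.030273 ≈ -6.5876.

-6.5876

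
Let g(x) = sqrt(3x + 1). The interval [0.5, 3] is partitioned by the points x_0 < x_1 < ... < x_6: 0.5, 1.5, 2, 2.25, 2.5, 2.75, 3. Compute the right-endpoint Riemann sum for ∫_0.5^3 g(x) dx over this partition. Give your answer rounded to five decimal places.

Subinterval widths: 1, 0.5, 0.25, 0.25, 0.25, 0.25.
Right endpoints: 1.5, 2, 2.25, 2.5, 2.75, 3.
g(1.5) ≈ 2.34521, g(2) ≈ 2.64575, g(2.25) ≈ 2.78388, g(2.5) ≈ 2.91548, g(2.75) ≈ 3.04138, g(3) ≈ 3.16228.
Sum = Σ Δx_i · g(x_i).
Sum ≈ 6.64384.

6.64384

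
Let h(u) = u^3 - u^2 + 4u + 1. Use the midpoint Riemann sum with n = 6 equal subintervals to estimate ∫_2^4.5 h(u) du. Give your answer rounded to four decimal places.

105.4908

Δu = (4.5 − 2)/6 = 5/12.
Midpoints: 53/24, 2.625, 73/24, 83/24, 3.875, 103/24.
h(53/24) = 217397/13824, h(2.625) = 11621/512, h(73/24) = 443137/13824, h(83/24) = 611507/13824, h(3.875) = 30551/512, h(103/24) = 1089247/13824.
Sum = Δu · [h(53/24) + h(2.625) + h(73/24) + ...].
Sum ≈ 105.4908.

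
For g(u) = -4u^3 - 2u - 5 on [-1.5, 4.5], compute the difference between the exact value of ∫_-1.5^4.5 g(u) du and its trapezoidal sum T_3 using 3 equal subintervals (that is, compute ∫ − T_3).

Exact integral: ∫_-1.5^4.5 g(u) du = -453.
T_3 = -525.
Error = -453 − (-525) = 72.

72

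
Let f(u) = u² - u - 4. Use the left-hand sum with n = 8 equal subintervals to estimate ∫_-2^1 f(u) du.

-6.3046875

Δu = (1 − (-2))/8 = 0.375.
Left endpoints: -2, -1.625, -1.25, -0.875, -0.5, -0.125, 0.25, 0.625.
f(-2) = 2, f(-1.625) = 0.265625, f(-1.25) = -1.1875, f(-0.875) = -2.359375, f(-0.5) = -3.25, f(-0.125) = -3.859375, f(0.25) = -4.1875, f(0.625) = -4.234375.
Sum = Δu · [f(-2) + f(-1.625) + f(-1.25) + ...].
Sum = -6.3046875.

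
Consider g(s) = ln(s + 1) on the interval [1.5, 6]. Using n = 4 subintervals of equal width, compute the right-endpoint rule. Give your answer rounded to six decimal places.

7.382942

Δs = (6 − 1.5)/4 = 1.125.
Right endpoints: 2.625, 3.75, 4.875, 6.
g(2.625) ≈ 1.287854, g(3.75) ≈ 1.558145, g(4.875) ≈ 1.770706, g(6) ≈ 1.945910.
Sum = Δs · [g(2.625) + g(3.75) + g(4.875) + g(6)].
Sum ≈ 7.382942.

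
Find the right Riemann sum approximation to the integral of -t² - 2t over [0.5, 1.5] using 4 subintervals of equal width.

Δt = (1.5 − 0.5)/4 = 0.25.
Right endpoints: 0.75, 1, 1.25, 1.5.
f(0.75) = -2.0625, f(1) = -3, f(1.25) = -4.0625, f(1.5) = -5.25.
Sum = Δt · [f(0.75) + f(1) + f(1.25) + f(1.5)].
Sum = -3.59375.

-3.59375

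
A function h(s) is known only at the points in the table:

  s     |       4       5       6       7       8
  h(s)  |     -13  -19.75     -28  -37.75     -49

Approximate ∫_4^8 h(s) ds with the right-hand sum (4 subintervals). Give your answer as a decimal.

Δs = 1.
Sum = 1·[(-19.75) + (-28) + (-37.75) + (-49)] = -134.5.

-134.5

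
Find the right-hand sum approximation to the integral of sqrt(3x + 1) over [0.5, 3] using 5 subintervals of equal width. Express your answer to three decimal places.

Δx = (3 − 0.5)/5 = 0.5.
Right endpoints: 1, 1.5, 2, 2.5, 3.
f(1) ≈ 2.000, f(1.5) ≈ 2.345, f(2) ≈ 2.646, f(2.5) ≈ 2.915, f(3) ≈ 3.162.
Sum = Δx · [f(1) + f(1.5) + f(2) + f(2.5) + f(3)].
Sum ≈ 6.534.

6.534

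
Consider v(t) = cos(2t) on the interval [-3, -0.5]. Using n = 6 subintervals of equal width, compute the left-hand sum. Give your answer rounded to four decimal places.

-0.4402

Δt = (-0.5 − (-3))/6 = 5/12.
Left endpoints: -3, -31/12, -13/6, -1.75, -4/3, -11/12.
v(-3) ≈ 0.9602, v(-31/12) ≈ 0.4388, v(-13/6) ≈ -0.3700, v(-1.75) ≈ -0.9365, v(-4/3) ≈ -0.8893, v(-11/12) ≈ -0.2595.
Sum = Δt · [v(-3) + v(-31/12) + v(-13/6) + ...].
Sum ≈ -0.4402.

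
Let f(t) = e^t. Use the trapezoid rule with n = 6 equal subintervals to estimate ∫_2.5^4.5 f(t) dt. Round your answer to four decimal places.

78.5540

Δt = (4.5 − 2.5)/6 = 1/3.
f(2.5) ≈ 12.1825, f(17/6) ≈ 17.0020, f(19/6) ≈ 23.7283, f(3.5) ≈ 33.1155, f(23/6) ≈ 46.2163, f(25/6) ≈ 64.5001, f(4.5) ≈ 90.0171.
T_6 = (Δt/2)·[f(t_0) + 2f(t_1) + ... + 2f(t_{5}) + f(t_6)].
Sum ≈ 78.5540.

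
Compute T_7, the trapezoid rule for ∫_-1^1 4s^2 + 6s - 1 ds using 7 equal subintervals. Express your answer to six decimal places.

Δs = (1 − (-1))/7 = 2/7.
f(-1) = -3, f(-5/7) = -159/49, f(-3/7) = -139/49, f(-1/7) = -87/49, f(1/7) = -3/49, f(3/7) = 113/49, f(5/7) = 261/49, f(1) = 9.
T_7 = (Δs/2)·[f(s_0) + 2f(s_1) + ... + 2f(s_{6}) + f(s_7)].
Sum ≈ 0.775510.

0.775510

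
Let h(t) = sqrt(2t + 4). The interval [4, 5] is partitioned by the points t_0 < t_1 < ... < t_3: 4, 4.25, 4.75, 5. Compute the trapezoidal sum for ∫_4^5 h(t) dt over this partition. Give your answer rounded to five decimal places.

3.60438

Subinterval widths: 0.25, 0.5, 0.25.
h(4) ≈ 3.46410, h(4.25) ≈ 3.53553, h(4.75) ≈ 3.67423, h(5) ≈ 3.74166.
On each subinterval the trapezoid contributes (Δt_i/2)·[h(t_{i-1}) + h(t_i)].
Sum ≈ 3.60438.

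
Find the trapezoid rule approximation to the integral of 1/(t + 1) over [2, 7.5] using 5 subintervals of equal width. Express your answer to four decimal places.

1.0511

Δt = (7.5 − 2)/5 = 1.1.
f(2) = 1/3, f(3.1) = 10/41, f(4.2) = 5/26, f(5.3) = 10/63, f(6.4) = 5/37, f(7.5) = 2/17.
T_5 = (Δt/2)·[f(t_0) + 2f(t_1) + ... + 2f(t_{4}) + f(t_5)].
Sum ≈ 1.0511.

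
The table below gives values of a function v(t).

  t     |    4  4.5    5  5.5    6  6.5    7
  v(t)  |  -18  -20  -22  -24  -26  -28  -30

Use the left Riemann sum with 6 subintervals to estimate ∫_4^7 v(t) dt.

-69

Δt = 0.5.
Sum = 0.5·[(-18) + (-20) + (-22) + (-24) + (-26) + (-28)] = -69.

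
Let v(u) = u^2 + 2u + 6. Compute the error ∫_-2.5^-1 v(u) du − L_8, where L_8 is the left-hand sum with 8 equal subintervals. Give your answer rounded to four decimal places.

Exact integral: ∫_-2.5^-1 v(u) du = 8.625.
L_8 ≈ 8.844727.
Error ≈ 8.625 − 8.844727 ≈ -0.2197.

-0.2197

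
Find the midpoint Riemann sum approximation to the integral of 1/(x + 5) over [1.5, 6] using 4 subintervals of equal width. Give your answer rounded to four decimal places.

Δx = (6 − 1.5)/4 = 1.125.
Midpoints: 2.0625, 3.1875, 4.3125, 5.4375.
f(2.0625) = 16/113, f(3.1875) = 16/131, f(4.3125) = 16/149, f(5.4375) = 16/167.
Sum = Δx · [f(2.0625) + f(3.1875) + f(4.3125) + f(5.4375)].
Sum ≈ 0.5253.

0.5253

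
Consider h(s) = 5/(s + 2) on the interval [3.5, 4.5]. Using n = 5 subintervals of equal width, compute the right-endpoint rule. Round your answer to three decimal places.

0.821

Δs = (4.5 − 3.5)/5 = 0.2.
Right endpoints: 3.7, 3.9, 4.1, 4.3, 4.5.
h(3.7) = 50/57, h(3.9) = 50/59, h(4.1) = 50/61, h(4.3) = 50/63, h(4.5) = 10/13.
Sum = Δs · [h(3.7) + h(3.9) + h(4.1) + h(4.3) + h(4.5)].
Sum ≈ 0.821.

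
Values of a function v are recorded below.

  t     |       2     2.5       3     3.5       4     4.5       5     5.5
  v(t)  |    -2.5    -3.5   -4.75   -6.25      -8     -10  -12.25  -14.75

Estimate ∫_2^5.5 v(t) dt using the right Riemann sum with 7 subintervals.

Δt = 0.5.
Sum = 0.5·[(-3.5) + (-4.75) + (-6.25) + (-8) + (-10) + (-12.25) + (-14.75)] = -29.75.

-29.75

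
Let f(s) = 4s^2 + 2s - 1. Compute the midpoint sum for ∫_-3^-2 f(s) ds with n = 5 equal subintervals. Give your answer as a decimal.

Δs = (-2 − (-3))/5 = 0.2.
Midpoints: -2.9, -2.7, -2.5, -2.3, -2.1.
f(-2.9) = 26.84, f(-2.7) = 22.76, f(-2.5) = 19, f(-2.3) = 15.56, f(-2.1) = 12.44.
Sum = Δs · [f(-2.9) + f(-2.7) + f(-2.5) + f(-2.3) + f(-2.1)].
Sum = 19.32.

19.32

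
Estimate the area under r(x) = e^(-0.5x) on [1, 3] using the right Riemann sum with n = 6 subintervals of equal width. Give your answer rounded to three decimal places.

Δx = (3 − 1)/6 = 1/3.
Right endpoints: 4/3, 5/3, 2, 7/3, 8/3, 3.
r(4/3) ≈ 0.513, r(5/3) ≈ 0.435, r(2) ≈ 0.368, r(7/3) ≈ 0.311, r(8/3) ≈ 0.264, r(3) ≈ 0.223.
Sum = Δx · [r(4/3) + r(5/3) + r(2) + ...].
Sum ≈ 0.705.

0.705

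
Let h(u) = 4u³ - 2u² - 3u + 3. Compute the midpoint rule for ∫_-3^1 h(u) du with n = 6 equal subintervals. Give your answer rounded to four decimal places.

-72.5926

Δu = (1 − (-3))/6 = 2/3.
Midpoints: -8/3, -2, -4/3, -2/3, 0, 2/3.
h(-8/3) = -2135/27, h(-2) = -31, h(-4/3) = -163/27, h(-2/3) = 79/27, h(0) = 3, h(2/3) = 35/27.
Sum = Δu · [h(-8/3) + h(-2) + h(-4/3) + ...].
Sum ≈ -72.5926.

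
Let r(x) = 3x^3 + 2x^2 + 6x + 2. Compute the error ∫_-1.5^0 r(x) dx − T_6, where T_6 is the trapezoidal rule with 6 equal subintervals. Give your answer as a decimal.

0.07421875

Exact integral: ∫_-1.5^0 r(x) dx = -5.296875.
T_6 = -5.37109375.
Error = -5.296875 − (-5.37109375) = 0.07421875.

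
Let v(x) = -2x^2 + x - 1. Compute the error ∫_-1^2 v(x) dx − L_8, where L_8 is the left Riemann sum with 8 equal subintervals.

-0.421875

Exact integral: ∫_-1^2 v(x) dx = -7.5.
L_8 = -7.078125.
Error = -7.5 − (-7.078125) = -0.421875.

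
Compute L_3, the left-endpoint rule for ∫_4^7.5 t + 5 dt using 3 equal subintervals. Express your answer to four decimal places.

35.5833

Δt = (7.5 − 4)/3 = 7/6.
Left endpoints: 4, 31/6, 19/3.
f(4) = 9, f(31/6) = 61/6, f(19/3) = 34/3.
Sum = Δt · [f(4) + f(31/6) + f(19/3)].
Sum ≈ 35.5833.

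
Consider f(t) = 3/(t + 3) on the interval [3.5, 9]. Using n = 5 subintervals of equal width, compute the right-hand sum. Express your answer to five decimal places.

Δt = (9 − 3.5)/5 = 1.1.
Right endpoints: 4.6, 5.7, 6.8, 7.9, 9.
f(4.6) = 15/38, f(5.7) = 10/29, f(6.8) = 15/49, f(7.9) = 30/109, f(9) = 0.25.
Sum = Δt · [f(4.6) + f(5.7) + f(6.8) + f(7.9) + f(9)].
Sum ≈ 1.72801.

1.72801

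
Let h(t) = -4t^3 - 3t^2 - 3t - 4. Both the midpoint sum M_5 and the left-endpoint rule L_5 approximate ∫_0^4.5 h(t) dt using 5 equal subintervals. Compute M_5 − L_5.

-170.1

M_5 = -540.45.
L_5 = -370.35.
M_5 − L_5 = -170.1.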